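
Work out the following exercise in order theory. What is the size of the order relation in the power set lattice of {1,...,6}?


The order relation is {(a,b) : a <= b}, reflexive so it includes (a,a).
Examples: ({},{}), ({},{1,2}), ({},{1,2,3}), ({},{1,2,3,4}), ({},{1,2,3,4,5}), ...
Total ordered pairs: 729


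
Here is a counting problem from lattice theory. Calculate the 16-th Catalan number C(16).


C(n) = C(2n, n) / (n+1).
C(32, 16) = 601080390
C(16) = 601080390 / 17 = 35357670


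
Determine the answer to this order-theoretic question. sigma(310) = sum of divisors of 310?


sigma(n) = sum of divisors.
Divisors of 310: [1, 2, 5, 10, 31, 62, 155, 310]
Sum = 576


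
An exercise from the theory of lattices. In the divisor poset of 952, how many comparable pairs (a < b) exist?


A comparable pair {a,b} has a < b or b < a in the order.
Count unordered pairs where one element is strictly below the other.
Examples: {1,2}, {1,4}, {1,7}, {1,8}, ...
Total comparable pairs: 74


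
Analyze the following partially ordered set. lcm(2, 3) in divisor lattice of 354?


Join=lcm.
gcd(2,3)=1
lcm=6


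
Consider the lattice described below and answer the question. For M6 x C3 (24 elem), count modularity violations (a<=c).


Modular law: if a <= c then a v (b ^ c) = (a v b) ^ c.
Check all triples (a,b,c) with a <= c among 24 elements.
This lattice is modular (diamonds M_m and their chain-products are modular).
Total violating triples: 0


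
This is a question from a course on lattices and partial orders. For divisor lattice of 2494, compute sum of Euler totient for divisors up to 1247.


Divisors of 2494 up to 1247: [1, 2, 29, 43, 58, 86, 1247]
phi values: [1, 1, 28, 42, 28, 42, 1176]
Sum = 1318


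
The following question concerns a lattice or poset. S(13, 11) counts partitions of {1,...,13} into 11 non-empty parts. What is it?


S(n,k) = k*S(n-1,k) + S(n-1,k-1).
S(12,11) = 66, S(12,10) = 1705
S(13,11) = 11*66 + 1705 = 726 + 1705
S(13,11) = 2431


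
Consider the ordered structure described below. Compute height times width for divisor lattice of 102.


Height = length of longest chain minus 1; width = size of largest antichain.
A maximum chain: 1 | 17 | 51 | 102  (height 3).
A maximum antichain: {2, 3, 17}  (width 3).
Product = 3 * 3 = 9


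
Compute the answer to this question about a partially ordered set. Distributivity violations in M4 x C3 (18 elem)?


Distributive law: a ^ (b v c) = (a ^ b) v (a ^ c).
Check all 18^3 = 5832 ordered triples (a,b,c).
  e.g. a=(a1,0), b=(a2,0), c=(a3,0): lhs=(a1,0) != rhs=(0,0)
  e.g. a=(a1,0), b=(a2,0), c=(a3,1): lhs=(a1,0) != rhs=(0,0)
Total violating triples: 648


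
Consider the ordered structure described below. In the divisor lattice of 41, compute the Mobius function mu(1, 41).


In a divisor lattice, mu(a,b) = mu(b/a) where mu is the classical Mobius function.
b/a = 41/1 = 41
Prime factorization of 41: primes [41]
41 is squarefree with 1 prime factor(s), so mu(41) = (-1)^1 = -1


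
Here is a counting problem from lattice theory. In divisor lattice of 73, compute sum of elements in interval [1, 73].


Interval [1,73] in divisors of 73: [1, 73]
Sum = 74


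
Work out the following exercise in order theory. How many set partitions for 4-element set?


B(n) = number of set partitions of an n-element set.
B(n) satisfies the recurrence: B(n+1) = sum_k C(n,k)*B(k).
B(4) = 15


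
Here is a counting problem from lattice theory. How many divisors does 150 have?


Divisors of 150: [1, 2, 3, 5, 6, 10, 15, 25, 30, 50, 75, 150]
Count: 12


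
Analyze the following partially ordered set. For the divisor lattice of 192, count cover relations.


A cover relation a -< b holds when a < b with no c strictly between.
Cover relations:
  1 -< 2
  1 -< 3
  2 -< 4
  2 -< 6
  3 -< 6
  4 -< 8
  4 -< 12
  6 -< 12
  ...11 more
Total: 19


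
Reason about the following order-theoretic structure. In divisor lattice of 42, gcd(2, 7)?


Meet=gcd.
gcd(2,7)=1


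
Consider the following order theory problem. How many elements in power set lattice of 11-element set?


Power set = 2^n.
2^11 = 2048


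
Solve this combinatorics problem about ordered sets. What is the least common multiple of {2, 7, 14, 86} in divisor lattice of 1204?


In a divisor lattice, join = lcm (least common multiple).
Compute lcm iteratively: start with first element, then lcm(current, next).
Elements: [2, 7, 14, 86]
lcm(2,7) = 14
lcm(14,14) = 14
lcm(14,86) = 602
Final lcm = 602


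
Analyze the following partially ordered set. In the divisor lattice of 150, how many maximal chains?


A maximal chain goes from the minimum element to a maximal element via cover relations.
Counting all min-to-max paths in the cover graph.
Total maximal chains: 12


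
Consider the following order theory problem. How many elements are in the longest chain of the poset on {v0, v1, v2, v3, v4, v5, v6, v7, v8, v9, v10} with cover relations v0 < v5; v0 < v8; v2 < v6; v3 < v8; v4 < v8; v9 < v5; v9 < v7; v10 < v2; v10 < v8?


A chain is a totally ordered subset; we count the number of elements in a maximum chain.
Compute, for each element x, the size of the longest chain ending at x:
  v0: 1
  v1: 1
  v3: 1
  v4: 1
  v9: 1
  v10: 1
  ...
A maximum chain: v10 < v2 < v6
Number of elements in the longest chain: 3


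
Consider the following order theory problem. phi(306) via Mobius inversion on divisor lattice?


phi(n) = n * prod_{p|n} (1 - 1/p).
Prime divisors of 306: [2, 3, 17]
phi(306) = 306 * (1 - 1/2) * (1 - 1/3) * (1 - 1/17)
phi(306) = 96


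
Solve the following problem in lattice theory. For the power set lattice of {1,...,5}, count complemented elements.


An element a is complemented if some b has a meet b = bottom, a join b = top.
every subset A has complement S\A, so all elements are complemented.
Complemented elements: {}, {1}, {2}, {3}, {4}, {5}, ... (26 more)
Count: 32


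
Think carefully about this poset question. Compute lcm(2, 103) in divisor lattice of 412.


In a divisor lattice, join = lcm (least common multiple).
gcd(2,103) = 1
lcm(2,103) = 2*103/gcd = 206/1 = 206


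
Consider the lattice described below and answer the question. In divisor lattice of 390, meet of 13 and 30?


In a divisor lattice, meet = gcd (greatest common divisor).
By Euclidean algorithm or factoring: gcd(13,30) = 1


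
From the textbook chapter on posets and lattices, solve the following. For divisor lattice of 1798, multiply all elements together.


Divisors of 1798: [1, 2, 29, 31, 58, 62, 899, 1798]
Product = n^(d(n)/2) = 1798^(8/2)
Product = 10451021702416


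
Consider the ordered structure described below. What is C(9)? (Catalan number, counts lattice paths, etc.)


C(n) = C(2n, n) / (n+1).
C(18, 9) = 48620
C(9) = 48620 / 10 = 4862


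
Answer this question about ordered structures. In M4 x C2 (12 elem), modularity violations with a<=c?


Modular law: if a <= c then a v (b ^ c) = (a v b) ^ c.
Check all triples (a,b,c) with a <= c among 12 elements.
This lattice is modular (diamonds M_m and their chain-products are modular).
Total violating triples: 0


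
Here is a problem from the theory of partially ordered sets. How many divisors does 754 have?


Divisors of 754: [1, 2, 13, 26, 29, 58, 377, 754]
Count: 8


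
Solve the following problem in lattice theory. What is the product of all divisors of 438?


Divisors of 438: [1, 2, 3, 6, 73, 146, 219, 438]
Product = n^(d(n)/2) = 438^(8/2)
Product = 36804120336


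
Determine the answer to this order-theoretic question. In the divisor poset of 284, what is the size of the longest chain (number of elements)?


A chain is a totally ordered subset; we count the number of elements in a maximum chain.
Compute, for each element x, the size of the longest chain ending at x:
  1: 1
  2: 2
  71: 2
  4: 3
  142: 3
  284: 4
A maximum chain: 1 < 2 < 4 < 284
Number of elements in the longest chain: 4


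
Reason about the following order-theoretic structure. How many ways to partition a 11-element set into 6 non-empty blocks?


S(n,k) = k*S(n-1,k) + S(n-1,k-1).
S(10,6) = 22827, S(10,5) = 42525
S(11,6) = 6*22827 + 42525 = 136962 + 42525
S(11,6) = 179487


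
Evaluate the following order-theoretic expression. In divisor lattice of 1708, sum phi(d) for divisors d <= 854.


Divisors of 1708 up to 854: [1, 2, 4, 7, 14, 28, 61, 122, 244, 427, 854]
phi values: [1, 1, 2, 6, 6, 12, 60, 60, 120, 360, 360]
Sum = 988


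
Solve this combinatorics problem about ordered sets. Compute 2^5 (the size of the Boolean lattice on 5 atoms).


Power set = 2^n.
2^5 = 32


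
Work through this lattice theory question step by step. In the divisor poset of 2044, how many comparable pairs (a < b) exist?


A comparable pair {a,b} has a < b or b < a in the order.
Count unordered pairs where one element is strictly below the other.
Examples: {1,2}, {1,4}, {1,7}, {1,14}, ...
Total comparable pairs: 42


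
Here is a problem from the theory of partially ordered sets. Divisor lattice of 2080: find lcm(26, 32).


In a divisor lattice, join = lcm (least common multiple).
gcd(26,32) = 2
lcm(26,32) = 26*32/gcd = 832/2 = 416


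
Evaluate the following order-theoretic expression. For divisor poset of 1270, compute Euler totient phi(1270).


phi(n) = n * prod_{p|n} (1 - 1/p).
Prime divisors of 1270: [2, 5, 127]
phi(1270) = 1270 * (1 - 1/2) * (1 - 1/5) * (1 - 1/127)
phi(1270) = 504


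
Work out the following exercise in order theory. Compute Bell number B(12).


B(n) = number of set partitions of an n-element set.
B(n) satisfies the recurrence: B(n+1) = sum_k C(n,k)*B(k).
B(12) = 4213597


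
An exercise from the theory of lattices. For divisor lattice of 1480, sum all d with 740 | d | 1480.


Interval [740,1480] in divisors of 1480: [740, 1480]
Sum = 2220


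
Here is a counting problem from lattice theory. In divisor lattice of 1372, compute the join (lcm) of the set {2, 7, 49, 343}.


In a divisor lattice, join = lcm (least common multiple).
Compute lcm iteratively: start with first element, then lcm(current, next).
Elements: [2, 7, 49, 343]
lcm(2,7) = 14
lcm(14,49) = 98
lcm(98,343) = 686
Final lcm = 686


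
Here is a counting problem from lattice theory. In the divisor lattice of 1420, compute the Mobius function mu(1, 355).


In a divisor lattice, mu(a,b) = mu(b/a) where mu is the classical Mobius function.
b/a = 355/1 = 355
Prime factorization of 355: primes [5, 71]
355 is squarefree with 2 prime factor(s), so mu(355) = (-1)^2 = 1


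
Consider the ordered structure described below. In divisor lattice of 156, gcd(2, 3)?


Meet=gcd.
gcd(2,3)=1


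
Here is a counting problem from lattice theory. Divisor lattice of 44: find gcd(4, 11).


In a divisor lattice, meet = gcd (greatest common divisor).
By Euclidean algorithm or factoring: gcd(4,11) = 1


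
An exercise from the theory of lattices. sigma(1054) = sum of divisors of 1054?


sigma(n) = sum of divisors.
Divisors of 1054: [1, 2, 17, 31, 34, 62, 527, 1054]
Sum = 1728


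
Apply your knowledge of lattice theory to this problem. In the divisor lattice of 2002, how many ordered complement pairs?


Complement pair (a,b): a meet b = bottom, a join b = top.
Here: gcd(a,b)=1 and lcm(a,b)=2002, i.e. a*b=2002 with a,b coprime.
Pairs found: (1,2002), (2,1001), (7,286), (11,182), ... (12 more)
Total ordered pairs: 16


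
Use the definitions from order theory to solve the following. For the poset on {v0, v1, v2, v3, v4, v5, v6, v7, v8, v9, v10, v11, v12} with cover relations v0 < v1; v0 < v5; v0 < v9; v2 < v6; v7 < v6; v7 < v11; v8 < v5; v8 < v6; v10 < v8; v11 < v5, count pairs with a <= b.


The order relation is {(a,b) : a <= b}, reflexive so it includes (a,a).
Examples: (v0,v0), (v0,v1), (v0,v5), (v0,v9), (v1,v1), ...
Total ordered pairs: 26


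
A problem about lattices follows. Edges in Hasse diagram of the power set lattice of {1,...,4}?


A cover relation a -< b holds when a < b with no c strictly between.
Cover relations:
  {} -< {1}
  {} -< {2}
  {} -< {3}
  {} -< {4}
  {1} -< {1,2}
  {1} -< {1,3}
  {1} -< {1,4}
  {2} -< {1,2}
  ...24 more
Total: 32


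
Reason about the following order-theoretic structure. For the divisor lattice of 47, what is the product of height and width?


Height = length of longest chain minus 1; width = size of largest antichain.
A maximum chain: 1 | 47  (height 1).
A maximum antichain: {1}  (width 1).
Product = 1 * 1 = 1


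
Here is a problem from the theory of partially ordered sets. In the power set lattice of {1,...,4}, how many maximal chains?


A maximal chain goes from the minimum element to a maximal element via cover relations.
Counting all min-to-max paths in the cover graph.
Total maximal chains: 24


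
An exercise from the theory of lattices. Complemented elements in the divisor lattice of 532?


An element a is complemented if some b has a meet b = bottom, a join b = top.
a is complemented iff gcd(a, n/a)=1, i.e. a is a unitary divisor of 532.
Complemented elements: 1, 4, 7, 19, 28, 76, ... (2 more)
Count: 8


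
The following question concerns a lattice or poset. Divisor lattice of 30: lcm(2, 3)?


Join=lcm.
gcd(2,3)=1
lcm=6


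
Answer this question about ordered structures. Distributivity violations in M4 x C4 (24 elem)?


Distributive law: a ^ (b v c) = (a ^ b) v (a ^ c).
Check all 24^3 = 13824 ordered triples (a,b,c).
  e.g. a=(a1,0), b=(a2,0), c=(a3,0): lhs=(a1,0) != rhs=(0,0)
  e.g. a=(a1,0), b=(a2,0), c=(a3,1): lhs=(a1,0) != rhs=(0,0)
Total violating triples: 1536


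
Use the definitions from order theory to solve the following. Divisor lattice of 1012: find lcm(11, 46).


In a divisor lattice, join = lcm (least common multiple).
gcd(11,46) = 1
lcm(11,46) = 11*46/gcd = 506/1 = 506


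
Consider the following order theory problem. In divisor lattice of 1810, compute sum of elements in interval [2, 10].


Interval [2,10] in divisors of 1810: [2, 10]
Sum = 12


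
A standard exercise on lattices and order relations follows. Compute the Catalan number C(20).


C(n) = C(2n, n) / (n+1).
C(40, 20) = 137846528820
C(20) = 137846528820 / 21 = 6564120420


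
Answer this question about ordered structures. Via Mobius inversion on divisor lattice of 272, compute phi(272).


phi(n) = n * prod_{p|n} (1 - 1/p).
Prime divisors of 272: [2, 17]
phi(272) = 272 * (1 - 1/2) * (1 - 1/17)
phi(272) = 128


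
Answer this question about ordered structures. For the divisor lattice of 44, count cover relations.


A cover relation a -< b holds when a < b with no c strictly between.
Cover relations:
  1 -< 2
  1 -< 11
  2 -< 4
  2 -< 22
  4 -< 44
  11 -< 22
  22 -< 44
Total: 7


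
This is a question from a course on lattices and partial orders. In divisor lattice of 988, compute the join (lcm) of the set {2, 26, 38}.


In a divisor lattice, join = lcm (least common multiple).
Compute lcm iteratively: start with first element, then lcm(current, next).
Elements: [2, 26, 38]
lcm(2,26) = 26
lcm(26,38) = 494
Final lcm = 494


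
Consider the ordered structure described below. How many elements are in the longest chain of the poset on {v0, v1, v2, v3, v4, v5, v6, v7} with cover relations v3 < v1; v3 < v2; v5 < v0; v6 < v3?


A chain is a totally ordered subset; we count the number of elements in a maximum chain.
Compute, for each element x, the size of the longest chain ending at x:
  v4: 1
  v5: 1
  v6: 1
  v7: 1
  v0: 2
  v3: 2
  ...
A maximum chain: v6 < v3 < v1
Number of elements in the longest chain: 3


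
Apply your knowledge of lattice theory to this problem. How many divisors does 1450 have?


Divisors of 1450: [1, 2, 5, 10, 25, 29, 50, 58, 145, 290, 725, 1450]
Count: 12


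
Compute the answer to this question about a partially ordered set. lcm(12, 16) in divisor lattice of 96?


Join=lcm.
gcd(12,16)=4
lcm=48


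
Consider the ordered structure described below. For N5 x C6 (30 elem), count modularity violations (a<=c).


Modular law: if a <= c then a v (b ^ c) = (a v b) ^ c.
Check all triples (a,b,c) with a <= c among 30 elements.
  e.g. a=(a,0), b=(c,0), c=(b,0): lhs=(a,0) != rhs=(b,0)
  e.g. a=(a,0), b=(c,1), c=(b,0): lhs=(a,0) != rhs=(b,0)
Total violating triples: 126


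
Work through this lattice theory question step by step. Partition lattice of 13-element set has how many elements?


B(n) = number of set partitions of an n-element set.
B(n) satisfies the recurrence: B(n+1) = sum_k C(n,k)*B(k).
B(13) = 27644437


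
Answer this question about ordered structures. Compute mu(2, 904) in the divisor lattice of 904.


In a divisor lattice, mu(a,b) = mu(b/a) where mu is the classical Mobius function.
b/a = 904/2 = 452
Prime factorization of 452: primes [2, 113]
452 is not squarefree, so mu(452) = 0


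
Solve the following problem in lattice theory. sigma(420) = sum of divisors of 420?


sigma(n) = sum of divisors.
Divisors of 420: [1, 2, 3, 4, 5, 6, 7, 10, 12, 14, 15, 20, 21, 28, 30, 35, 42, 60, 70, 84, 105, 140, 210, 420]
Sum = 1344


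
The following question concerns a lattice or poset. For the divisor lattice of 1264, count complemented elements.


An element a is complemented if some b has a meet b = bottom, a join b = top.
a is complemented iff gcd(a, n/a)=1, i.e. a is a unitary divisor of 1264.
Complemented elements: 1, 16, 79, 1264
Count: 4


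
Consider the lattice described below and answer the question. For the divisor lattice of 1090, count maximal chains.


A maximal chain goes from the minimum element to a maximal element via cover relations.
Counting all min-to-max paths in the cover graph.
Total maximal chains: 6


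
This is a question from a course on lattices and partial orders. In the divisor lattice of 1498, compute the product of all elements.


Divisors of 1498: [1, 2, 7, 14, 107, 214, 749, 1498]
Product = n^(d(n)/2) = 1498^(8/2)
Product = 5035553952016


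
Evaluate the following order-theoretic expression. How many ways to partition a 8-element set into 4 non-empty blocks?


S(n,k) = k*S(n-1,k) + S(n-1,k-1).
S(7,4) = 350, S(7,3) = 301
S(8,4) = 4*350 + 301 = 1400 + 301
S(8,4) = 1701


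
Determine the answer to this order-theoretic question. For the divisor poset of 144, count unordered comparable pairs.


A comparable pair {a,b} has a < b or b < a in the order.
Count unordered pairs where one element is strictly below the other.
Examples: {1,2}, {1,3}, {1,4}, {1,6}, ...
Total comparable pairs: 75


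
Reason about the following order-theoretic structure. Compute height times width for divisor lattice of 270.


Height = length of longest chain minus 1; width = size of largest antichain.
A maximum chain: 1 | 5 | 15 | 45 | 135 | 270  (height 5).
A maximum antichain: {6, 9, 10, 15}  (width 4).
Product = 5 * 4 = 20


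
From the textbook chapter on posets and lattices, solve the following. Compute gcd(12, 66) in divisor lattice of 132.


In a divisor lattice, meet = gcd (greatest common divisor).
By Euclidean algorithm or factoring: gcd(12,66) = 6


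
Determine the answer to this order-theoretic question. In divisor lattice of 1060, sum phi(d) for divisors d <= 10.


Divisors of 1060 up to 10: [1, 2, 4, 5, 10]
phi values: [1, 1, 2, 4, 4]
Sum = 12


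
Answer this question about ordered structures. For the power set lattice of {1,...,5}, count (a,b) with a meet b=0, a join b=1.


Complement pair (a,b): a meet b = bottom, a join b = top.
Here: A intersect B = {} and A union B = {1,...,5}.
Pairs found: ({},{1,2,3,4,5}), ({1},{2,3,4,5}), ({2},{1,3,4,5}), ({3},{1,2,4,5}), ... (28 more)
Total ordered pairs: 32


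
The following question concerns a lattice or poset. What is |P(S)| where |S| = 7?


Power set = 2^n.
2^7 = 128


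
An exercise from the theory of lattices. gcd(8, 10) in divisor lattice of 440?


Meet=gcd.
gcd(8,10)=2


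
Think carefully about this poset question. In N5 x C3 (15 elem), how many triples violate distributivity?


Distributive law: a ^ (b v c) = (a ^ b) v (a ^ c).
Check all 15^3 = 3375 ordered triples (a,b,c).
  e.g. a=(b,0), b=(a,0), c=(c,0): lhs=(b,0) != rhs=(a,0)
  e.g. a=(b,0), b=(a,0), c=(c,1): lhs=(b,0) != rhs=(a,0)
Total violating triples: 54


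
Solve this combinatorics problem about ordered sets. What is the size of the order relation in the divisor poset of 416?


The order relation is {(a,b) : a <= b}, reflexive so it includes (a,a).
Examples: (1,1), (1,104), (1,13), (1,16), (1,2), ...
Total ordered pairs: 63


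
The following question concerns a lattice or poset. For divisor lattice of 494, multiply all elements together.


Divisors of 494: [1, 2, 13, 19, 26, 38, 247, 494]
Product = n^(d(n)/2) = 494^(8/2)
Product = 59553569296


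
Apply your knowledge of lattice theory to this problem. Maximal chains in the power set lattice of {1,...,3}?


A maximal chain goes from the minimum element to a maximal element via cover relations.
Counting all min-to-max paths in the cover graph.
Total maximal chains: 6


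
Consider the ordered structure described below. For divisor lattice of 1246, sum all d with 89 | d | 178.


Interval [89,178] in divisors of 1246: [89, 178]
Sum = 267


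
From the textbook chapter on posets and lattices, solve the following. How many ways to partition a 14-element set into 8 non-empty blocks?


S(n,k) = k*S(n-1,k) + S(n-1,k-1).
S(13,8) = 1899612, S(13,7) = 5715424
S(14,8) = 8*1899612 + 5715424 = 15196896 + 5715424
S(14,8) = 20912320


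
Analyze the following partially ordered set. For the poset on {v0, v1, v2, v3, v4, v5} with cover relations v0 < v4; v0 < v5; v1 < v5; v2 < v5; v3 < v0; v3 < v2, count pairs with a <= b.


The order relation is {(a,b) : a <= b}, reflexive so it includes (a,a).
Examples: (v0,v0), (v0,v4), (v0,v5), (v1,v1), (v1,v5), ...
Total ordered pairs: 14


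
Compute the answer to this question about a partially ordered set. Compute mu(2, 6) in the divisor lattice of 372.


In a divisor lattice, mu(a,b) = mu(b/a) where mu is the classical Mobius function.
b/a = 6/2 = 3
Prime factorization of 3: primes [3]
3 is squarefree with 1 prime factor(s), so mu(3) = (-1)^1 = -1


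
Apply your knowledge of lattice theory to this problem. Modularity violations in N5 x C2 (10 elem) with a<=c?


Modular law: if a <= c then a v (b ^ c) = (a v b) ^ c.
Check all triples (a,b,c) with a <= c among 10 elements.
  e.g. a=(a,0), b=(c,0), c=(b,0): lhs=(a,0) != rhs=(b,0)
  e.g. a=(a,0), b=(c,1), c=(b,0): lhs=(a,0) != rhs=(b,0)
Total violating triples: 6


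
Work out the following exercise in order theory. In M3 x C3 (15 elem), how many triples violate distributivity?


Distributive law: a ^ (b v c) = (a ^ b) v (a ^ c).
Check all 15^3 = 3375 ordered triples (a,b,c).
  e.g. a=(a1,0), b=(a2,0), c=(a3,0): lhs=(a1,0) != rhs=(0,0)
  e.g. a=(a1,0), b=(a2,0), c=(a3,1): lhs=(a1,0) != rhs=(0,0)
Total violating triples: 162


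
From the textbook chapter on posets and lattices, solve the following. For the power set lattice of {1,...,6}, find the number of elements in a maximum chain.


A chain is a totally ordered subset; we count the number of elements in a maximum chain.
Compute, for each element x, the size of the longest chain ending at x:
  {}: 1
  {1}: 2
  {2}: 2
  {3}: 2
  {4}: 2
  {5}: 2
  ...
A maximum chain: {} < {1} < {1,2} < {1,2,3} < {1,2,3,4} < {1,2,3,4,5} < {1,2,3,4,5,6}
Number of elements in the longest chain: 7


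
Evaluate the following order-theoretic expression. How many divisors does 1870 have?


Divisors of 1870: [1, 2, 5, 10, 11, 17, 22, 34, 55, 85, 110, 170, 187, 374, 935, 1870]
Count: 16


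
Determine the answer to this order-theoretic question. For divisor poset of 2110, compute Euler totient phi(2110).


phi(n) = n * prod_{p|n} (1 - 1/p).
Prime divisors of 2110: [2, 5, 211]
phi(2110) = 2110 * (1 - 1/2) * (1 - 1/5) * (1 - 1/211)
phi(2110) = 840


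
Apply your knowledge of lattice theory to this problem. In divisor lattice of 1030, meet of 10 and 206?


In a divisor lattice, meet = gcd (greatest common divisor).
By Euclidean algorithm or factoring: gcd(10,206) = 2


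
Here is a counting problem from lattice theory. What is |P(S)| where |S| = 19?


Power set = 2^n.
2^19 = 524288


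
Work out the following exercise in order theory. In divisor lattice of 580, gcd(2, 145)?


Meet=gcd.
gcd(2,145)=1


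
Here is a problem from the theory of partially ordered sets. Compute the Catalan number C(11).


C(n) = C(2n, n) / (n+1).
C(22, 11) = 705432
C(11) = 705432 / 12 = 58786


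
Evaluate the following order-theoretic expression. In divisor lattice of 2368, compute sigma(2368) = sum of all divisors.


sigma(n) = sum of divisors.
Divisors of 2368: [1, 2, 4, 8, 16, 32, 37, 64, 74, 148, 296, 592, 1184, 2368]
Sum = 4826


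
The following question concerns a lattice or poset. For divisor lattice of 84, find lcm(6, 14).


In a divisor lattice, join = lcm (least common multiple).
Compute lcm iteratively: start with first element, then lcm(current, next).
Elements: [6, 14]
lcm(6,14) = 42
Final lcm = 42


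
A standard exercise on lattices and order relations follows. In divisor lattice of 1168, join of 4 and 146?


In a divisor lattice, join = lcm (least common multiple).
gcd(4,146) = 2
lcm(4,146) = 4*146/gcd = 584/2 = 292


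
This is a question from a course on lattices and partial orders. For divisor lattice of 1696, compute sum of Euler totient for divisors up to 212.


Divisors of 1696 up to 212: [1, 2, 4, 8, 16, 32, 53, 106, 212]
phi values: [1, 1, 2, 4, 8, 16, 52, 52, 104]
Sum = 240


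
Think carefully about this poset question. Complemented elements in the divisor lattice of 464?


An element a is complemented if some b has a meet b = bottom, a join b = top.
a is complemented iff gcd(a, n/a)=1, i.e. a is a unitary divisor of 464.
Complemented elements: 1, 16, 29, 464
Count: 4


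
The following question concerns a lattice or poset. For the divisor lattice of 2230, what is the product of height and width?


Height = length of longest chain minus 1; width = size of largest antichain.
A maximum chain: 1 | 223 | 1115 | 2230  (height 3).
A maximum antichain: {2, 5, 223}  (width 3).
Product = 3 * 3 = 9


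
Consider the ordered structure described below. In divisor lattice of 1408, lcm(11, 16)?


Join=lcm.
gcd(11,16)=1
lcm=176


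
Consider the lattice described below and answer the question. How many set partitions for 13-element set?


B(n) = number of set partitions of an n-element set.
B(n) satisfies the recurrence: B(n+1) = sum_k C(n,k)*B(k).
B(13) = 27644437


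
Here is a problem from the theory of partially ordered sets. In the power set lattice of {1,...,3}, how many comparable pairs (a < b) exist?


A comparable pair {a,b} has a < b or b < a in the order.
Count unordered pairs where one element is strictly below the other.
Examples: {{},{1}}, {{},{2}}, {{},{3}}, {{},{1,2}}, ...
Total comparable pairs: 19


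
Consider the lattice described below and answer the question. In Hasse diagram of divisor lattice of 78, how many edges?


A cover relation a -< b holds when a < b with no c strictly between.
Cover relations:
  1 -< 2
  1 -< 3
  1 -< 13
  2 -< 6
  2 -< 26
  3 -< 6
  3 -< 39
  6 -< 78
  ...4 more
Total: 12


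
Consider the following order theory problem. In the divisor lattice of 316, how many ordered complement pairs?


Complement pair (a,b): a meet b = bottom, a join b = top.
Here: gcd(a,b)=1 and lcm(a,b)=316, i.e. a*b=316 with a,b coprime.
Pairs found: (1,316), (4,79), (79,4), (316,1)
Total ordered pairs: 4


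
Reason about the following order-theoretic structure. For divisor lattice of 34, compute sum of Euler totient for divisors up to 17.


Divisors of 34 up to 17: [1, 2, 17]
phi values: [1, 1, 16]
Sum = 18


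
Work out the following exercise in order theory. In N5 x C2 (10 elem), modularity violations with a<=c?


Modular law: if a <= c then a v (b ^ c) = (a v b) ^ c.
Check all triples (a,b,c) with a <= c among 10 elements.
  e.g. a=(a,0), b=(c,0), c=(b,0): lhs=(a,0) != rhs=(b,0)
  e.g. a=(a,0), b=(c,1), c=(b,0): lhs=(a,0) != rhs=(b,0)
Total violating triples: 6


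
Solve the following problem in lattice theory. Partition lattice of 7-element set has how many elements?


B(n) = number of set partitions of an n-element set.
B(n) satisfies the recurrence: B(n+1) = sum_k C(n,k)*B(k).
B(7) = 877


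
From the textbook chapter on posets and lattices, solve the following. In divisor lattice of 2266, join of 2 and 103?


In a divisor lattice, join = lcm (least common multiple).
gcd(2,103) = 1
lcm(2,103) = 2*103/gcd = 206/1 = 206


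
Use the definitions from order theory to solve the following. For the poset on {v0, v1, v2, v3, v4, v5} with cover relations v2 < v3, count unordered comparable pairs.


A comparable pair {a,b} has a < b or b < a in the order.
Count unordered pairs where one element is strictly below the other.
Examples: {v2,v3}
Total comparable pairs: 1


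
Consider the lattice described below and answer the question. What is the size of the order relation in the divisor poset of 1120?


The order relation is {(a,b) : a <= b}, reflexive so it includes (a,a).
Examples: (1,1), (1,10), (1,112), (1,1120), (1,14), ...
Total ordered pairs: 189


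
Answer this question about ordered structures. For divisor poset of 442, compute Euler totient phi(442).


phi(n) = n * prod_{p|n} (1 - 1/p).
Prime divisors of 442: [2, 13, 17]
phi(442) = 442 * (1 - 1/2) * (1 - 1/13) * (1 - 1/17)
phi(442) = 192


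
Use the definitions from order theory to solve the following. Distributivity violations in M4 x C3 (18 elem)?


Distributive law: a ^ (b v c) = (a ^ b) v (a ^ c).
Check all 18^3 = 5832 ordered triples (a,b,c).
  e.g. a=(a1,0), b=(a2,0), c=(a3,0): lhs=(a1,0) != rhs=(0,0)
  e.g. a=(a1,0), b=(a2,0), c=(a3,1): lhs=(a1,0) != rhs=(0,0)
Total violating triples: 648


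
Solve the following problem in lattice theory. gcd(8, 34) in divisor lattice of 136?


Meet=gcd.
gcd(8,34)=2


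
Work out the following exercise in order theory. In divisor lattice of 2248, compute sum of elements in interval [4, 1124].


Interval [4,1124] in divisors of 2248: [4, 1124]
Sum = 1128


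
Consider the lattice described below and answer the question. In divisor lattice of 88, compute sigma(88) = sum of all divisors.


sigma(n) = sum of divisors.
Divisors of 88: [1, 2, 4, 8, 11, 22, 44, 88]
Sum = 180


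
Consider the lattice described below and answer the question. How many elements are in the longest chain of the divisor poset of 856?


A chain is a totally ordered subset; we count the number of elements in a maximum chain.
Compute, for each element x, the size of the longest chain ending at x:
  1: 1
  2: 2
  107: 2
  4: 3
  8: 4
  214: 3
  ...
A maximum chain: 1 < 2 < 4 < 8 < 856
Number of elements in the longest chain: 5


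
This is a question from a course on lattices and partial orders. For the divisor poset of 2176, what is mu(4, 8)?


In a divisor lattice, mu(a,b) = mu(b/a) where mu is the classical Mobius function.
b/a = 8/4 = 2
Prime factorization of 2: primes [2]
2 is squarefree with 1 prime factor(s), so mu(2) = (-1)^1 = -1


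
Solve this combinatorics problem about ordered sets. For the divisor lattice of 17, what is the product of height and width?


Height = length of longest chain minus 1; width = size of largest antichain.
A maximum chain: 1 | 17  (height 1).
A maximum antichain: {1}  (width 1).
Product = 1 * 1 = 1


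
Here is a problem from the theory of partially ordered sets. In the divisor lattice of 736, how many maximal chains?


A maximal chain goes from the minimum element to a maximal element via cover relations.
Counting all min-to-max paths in the cover graph.
Total maximal chains: 6


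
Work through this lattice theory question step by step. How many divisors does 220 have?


Divisors of 220: [1, 2, 4, 5, 10, 11, 20, 22, 44, 55, 110, 220]
Count: 12


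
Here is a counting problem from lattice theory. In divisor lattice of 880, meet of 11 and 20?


In a divisor lattice, meet = gcd (greatest common divisor).
By Euclidean algorithm or factoring: gcd(11,20) = 1


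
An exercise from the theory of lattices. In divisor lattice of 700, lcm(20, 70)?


Join=lcm.
gcd(20,70)=10
lcm=140


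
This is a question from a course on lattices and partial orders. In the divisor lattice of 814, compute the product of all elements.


Divisors of 814: [1, 2, 11, 22, 37, 74, 407, 814]
Product = n^(d(n)/2) = 814^(8/2)
Product = 439033459216


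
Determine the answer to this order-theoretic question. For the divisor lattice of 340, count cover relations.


A cover relation a -< b holds when a < b with no c strictly between.
Cover relations:
  1 -< 2
  1 -< 5
  1 -< 17
  2 -< 4
  2 -< 10
  2 -< 34
  4 -< 20
  4 -< 68
  ...12 more
Total: 20


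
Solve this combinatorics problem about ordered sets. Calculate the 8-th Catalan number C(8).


C(n) = C(2n, n) / (n+1).
C(16, 8) = 12870
C(8) = 12870 / 9 = 1430


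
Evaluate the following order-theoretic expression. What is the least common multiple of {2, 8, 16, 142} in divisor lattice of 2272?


In a divisor lattice, join = lcm (least common multiple).
Compute lcm iteratively: start with first element, then lcm(current, next).
Elements: [2, 8, 16, 142]
lcm(2,8) = 8
lcm(8,16) = 16
lcm(16,142) = 1136
Final lcm = 1136


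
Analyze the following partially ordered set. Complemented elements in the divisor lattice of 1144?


An element a is complemented if some b has a meet b = bottom, a join b = top.
a is complemented iff gcd(a, n/a)=1, i.e. a is a unitary divisor of 1144.
Complemented elements: 1, 8, 11, 13, 88, 104, ... (2 more)
Count: 8


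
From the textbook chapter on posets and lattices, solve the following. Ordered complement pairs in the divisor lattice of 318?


Complement pair (a,b): a meet b = bottom, a join b = top.
Here: gcd(a,b)=1 and lcm(a,b)=318, i.e. a*b=318 with a,b coprime.
Pairs found: (1,318), (2,159), (3,106), (6,53), ... (4 more)
Total ordered pairs: 8


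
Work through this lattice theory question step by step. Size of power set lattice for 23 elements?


Power set = 2^n.
2^23 = 8388608


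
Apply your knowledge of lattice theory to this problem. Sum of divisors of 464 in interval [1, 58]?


Interval [1,58] in divisors of 464: [1, 2, 29, 58]
Sum = 90


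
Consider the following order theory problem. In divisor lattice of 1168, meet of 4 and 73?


In a divisor lattice, meet = gcd (greatest common divisor).
By Euclidean algorithm or factoring: gcd(4,73) = 1


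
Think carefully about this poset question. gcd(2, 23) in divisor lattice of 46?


Meet=gcd.
gcd(2,23)=1


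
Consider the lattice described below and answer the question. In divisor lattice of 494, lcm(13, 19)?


Join=lcm.
gcd(13,19)=1
lcm=247


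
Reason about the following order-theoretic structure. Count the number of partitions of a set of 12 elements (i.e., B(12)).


B(n) = number of set partitions of an n-element set.
B(n) satisfies the recurrence: B(n+1) = sum_k C(n,k)*B(k).
B(12) = 4213597


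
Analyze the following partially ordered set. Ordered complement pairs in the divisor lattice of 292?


Complement pair (a,b): a meet b = bottom, a join b = top.
Here: gcd(a,b)=1 and lcm(a,b)=292, i.e. a*b=292 with a,b coprime.
Pairs found: (1,292), (4,73), (73,4), (292,1)
Total ordered pairs: 4


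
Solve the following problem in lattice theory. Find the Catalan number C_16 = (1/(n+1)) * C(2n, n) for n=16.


C(n) = C(2n, n) / (n+1).
C(32, 16) = 601080390
C(16) = 601080390 / 17 = 35357670


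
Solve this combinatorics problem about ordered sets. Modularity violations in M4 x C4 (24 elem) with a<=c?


Modular law: if a <= c then a v (b ^ c) = (a v b) ^ c.
Check all triples (a,b,c) with a <= c among 24 elements.
This lattice is modular (diamonds M_m and their chain-products are modular).
Total violating triples: 0


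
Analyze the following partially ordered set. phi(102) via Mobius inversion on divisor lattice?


phi(n) = n * prod_{p|n} (1 - 1/p).
Prime divisors of 102: [2, 3, 17]
phi(102) = 102 * (1 - 1/2) * (1 - 1/3) * (1 - 1/17)
phi(102) = 32


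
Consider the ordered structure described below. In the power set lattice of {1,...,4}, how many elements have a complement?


An element a is complemented if some b has a meet b = bottom, a join b = top.
every subset A has complement S\A, so all elements are complemented.
Complemented elements: {}, {1}, {2}, {3}, {4}, {1,2}, ... (10 more)
Count: 16


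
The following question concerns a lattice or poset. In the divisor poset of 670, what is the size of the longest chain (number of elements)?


A chain is a totally ordered subset; we count the number of elements in a maximum chain.
Compute, for each element x, the size of the longest chain ending at x:
  1: 1
  2: 2
  5: 2
  67: 2
  10: 3
  134: 3
  ...
A maximum chain: 1 < 2 < 10 < 670
Number of elements in the longest chain: 4


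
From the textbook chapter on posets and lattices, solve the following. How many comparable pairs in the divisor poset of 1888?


A comparable pair {a,b} has a < b or b < a in the order.
Count unordered pairs where one element is strictly below the other.
Examples: {1,2}, {1,4}, {1,8}, {1,16}, ...
Total comparable pairs: 51


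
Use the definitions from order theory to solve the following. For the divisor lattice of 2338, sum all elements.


sigma(n) = sum of divisors.
Divisors of 2338: [1, 2, 7, 14, 167, 334, 1169, 2338]
Sum = 4032


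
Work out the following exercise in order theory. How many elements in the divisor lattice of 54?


Divisors of 54: [1, 2, 3, 6, 9, 18, 27, 54]
Count: 8


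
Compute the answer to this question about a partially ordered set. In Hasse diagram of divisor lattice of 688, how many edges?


A cover relation a -< b holds when a < b with no c strictly between.
Cover relations:
  1 -< 2
  1 -< 43
  2 -< 4
  2 -< 86
  4 -< 8
  4 -< 172
  8 -< 16
  8 -< 344
  ...5 more
Total: 13


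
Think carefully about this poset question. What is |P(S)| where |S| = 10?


Power set = 2^n.
2^10 = 1024


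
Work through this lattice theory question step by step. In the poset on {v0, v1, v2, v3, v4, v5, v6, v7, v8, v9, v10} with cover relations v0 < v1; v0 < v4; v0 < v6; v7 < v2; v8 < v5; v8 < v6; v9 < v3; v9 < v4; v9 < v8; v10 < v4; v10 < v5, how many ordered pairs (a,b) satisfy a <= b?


The order relation is {(a,b) : a <= b}, reflexive so it includes (a,a).
Examples: (v0,v0), (v0,v1), (v0,v4), (v0,v6), (v1,v1), ...
Total ordered pairs: 24


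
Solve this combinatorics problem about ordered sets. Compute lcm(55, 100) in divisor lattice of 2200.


In a divisor lattice, join = lcm (least common multiple).
gcd(55,100) = 5
lcm(55,100) = 55*100/gcd = 5500/5 = 1100


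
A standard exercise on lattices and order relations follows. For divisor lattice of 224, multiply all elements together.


Divisors of 224: [1, 2, 4, 7, 8, 14, 16, 28, 32, 56, 112, 224]
Product = n^(d(n)/2) = 224^(12/2)
Product = 126324651851776


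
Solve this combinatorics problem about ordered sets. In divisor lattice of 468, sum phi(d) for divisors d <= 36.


Divisors of 468 up to 36: [1, 2, 3, 4, 6, 9, 12, 13, 18, 26, 36]
phi values: [1, 1, 2, 2, 2, 6, 4, 12, 6, 12, 12]
Sum = 60


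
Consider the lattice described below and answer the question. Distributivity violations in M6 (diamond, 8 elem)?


Distributive law: a ^ (b v c) = (a ^ b) v (a ^ c).
Check all 8^3 = 512 ordered triples (a,b,c).
  e.g. a=a1, b=a2, c=a3: lhs=a1 != rhs=0
  e.g. a=a1, b=a2, c=a4: lhs=a1 != rhs=0
Total violating triples: 120
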